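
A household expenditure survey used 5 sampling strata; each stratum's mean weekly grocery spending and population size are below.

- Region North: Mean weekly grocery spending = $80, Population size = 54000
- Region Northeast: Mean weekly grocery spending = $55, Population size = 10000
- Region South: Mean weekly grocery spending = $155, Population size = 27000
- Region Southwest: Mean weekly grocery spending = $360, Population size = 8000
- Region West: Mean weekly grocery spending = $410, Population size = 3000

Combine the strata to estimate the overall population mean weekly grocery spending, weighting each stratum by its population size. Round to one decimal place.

Σ Nₕ·x̄ₕ = 80×54000 + 55×10000 + 155×27000 + 360×8000 + 410×3000
  = 13165000
Σ Nₕ = 54000 + 10000 + 27000 + 8000 + 3000 = 102000
Overall mean = 13165000 / 102000 = 129.06863

129.1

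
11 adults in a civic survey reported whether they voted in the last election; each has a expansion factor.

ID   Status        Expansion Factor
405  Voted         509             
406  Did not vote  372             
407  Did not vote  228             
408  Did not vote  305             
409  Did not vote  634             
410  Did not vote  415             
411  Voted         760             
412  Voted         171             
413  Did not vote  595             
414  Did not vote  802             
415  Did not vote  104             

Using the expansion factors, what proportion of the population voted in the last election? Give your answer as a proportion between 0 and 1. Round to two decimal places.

Sum of weights for 'Voted' = 509 + 760 + 171 = 1440
Total weight = 509 + 372 + 228 + 305 + 634 + 415 + 760 + 171 + 595 + 802 + 104 = 4895
Weighted proportion = 1440 / 4895 = 0.29417773

0.29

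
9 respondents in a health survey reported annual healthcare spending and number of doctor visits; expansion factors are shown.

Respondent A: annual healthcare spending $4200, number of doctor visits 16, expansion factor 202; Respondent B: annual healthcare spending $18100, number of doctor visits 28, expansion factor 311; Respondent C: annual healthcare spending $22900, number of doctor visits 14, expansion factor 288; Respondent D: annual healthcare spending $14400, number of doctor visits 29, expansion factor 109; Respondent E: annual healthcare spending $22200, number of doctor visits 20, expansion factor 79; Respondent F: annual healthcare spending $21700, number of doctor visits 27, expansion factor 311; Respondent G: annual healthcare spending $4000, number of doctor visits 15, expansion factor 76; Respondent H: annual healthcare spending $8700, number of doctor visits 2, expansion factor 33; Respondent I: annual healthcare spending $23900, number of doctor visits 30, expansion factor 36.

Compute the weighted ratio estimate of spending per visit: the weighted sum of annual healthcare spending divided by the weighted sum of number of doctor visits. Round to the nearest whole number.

783

Σ wᵢ·y = 24596300
Σ wᵢ·x = 16×202 + 28×311 + 14×288 + 29×109 + 20×79 + 27×311 + 15×76 + 2×33 + 30×36
  = 3232 + 8708 + 4032 + 3161 + 1580 + 8397 + 1140 + 66 + 1080 = 31396
Ratio = 24596300 / 31396 = 783.42145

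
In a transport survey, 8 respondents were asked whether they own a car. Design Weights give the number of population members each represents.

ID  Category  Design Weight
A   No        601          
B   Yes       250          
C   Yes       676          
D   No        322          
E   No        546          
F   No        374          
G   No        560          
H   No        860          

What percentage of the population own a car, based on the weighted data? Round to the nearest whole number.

Sum of weights for 'Yes' = 250 + 676 = 926
Total weight = 601 + 250 + 676 + 322 + 546 + 374 + 560 + 860 = 4189
Weighted proportion = 926 / 4189 = 0.22105514 → 22.105514%

22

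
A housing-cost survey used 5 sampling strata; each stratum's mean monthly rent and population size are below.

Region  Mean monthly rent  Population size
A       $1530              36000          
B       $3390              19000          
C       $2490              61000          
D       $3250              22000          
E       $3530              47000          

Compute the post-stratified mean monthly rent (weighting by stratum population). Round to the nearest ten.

Σ Nₕ·x̄ₕ = 508790000
Σ Nₕ = 36000 + 19000 + 61000 + 22000 + 47000 = 185000
Overall mean = 508790000 / 185000 = 2750.2162

2750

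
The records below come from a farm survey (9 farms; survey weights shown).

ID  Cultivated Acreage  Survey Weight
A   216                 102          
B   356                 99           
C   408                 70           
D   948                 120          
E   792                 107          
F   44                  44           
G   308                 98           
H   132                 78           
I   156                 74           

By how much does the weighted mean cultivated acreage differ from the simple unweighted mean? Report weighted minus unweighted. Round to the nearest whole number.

54

Unweighted sum = 216 + 356 + 408 + 948 + 792 + 44 + 308 + 132 + 156 = 3360
Unweighted mean = 3360 / 9 = 373.33333
Weighted sum = 216×102 + 356×99 + 408×70 + 948×120 + 792×107 + 44×44 + 308×98 + 132×78 + 156×74
  = 22032 + 35244 + 28560 + 113760 + 84744 + 1936 + 30184 + 10296 + 11544 = 338300
Sum of weights = 102 + 99 + 70 + 120 + 107 + 44 + 98 + 78 + 74 = 792
Weighted mean = 338300 / 792 = 427.14646
Difference (weighted minus unweighted) = 53.813131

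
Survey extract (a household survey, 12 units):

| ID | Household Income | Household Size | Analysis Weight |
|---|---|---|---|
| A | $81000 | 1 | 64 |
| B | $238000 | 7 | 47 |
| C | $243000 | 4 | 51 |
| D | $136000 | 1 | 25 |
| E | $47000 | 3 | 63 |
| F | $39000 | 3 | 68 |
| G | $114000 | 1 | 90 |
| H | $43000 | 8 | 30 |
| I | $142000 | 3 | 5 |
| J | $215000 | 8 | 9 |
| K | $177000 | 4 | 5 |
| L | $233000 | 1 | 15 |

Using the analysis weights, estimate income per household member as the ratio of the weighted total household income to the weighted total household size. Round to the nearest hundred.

Σ wᵢ·y = 81000×64 + 238000×47 + 243000×51 + 136000×25 + 47000×63 + 39000×68 + 114000×90 + 43000×30 + 142000×5 + 215000×9 + 177000×5 + 233000×15
  = 5184000 + 11186000 + 12393000 + 3400000 + 2961000 + 2652000 + 10260000 + 1290000 + 710000 + 1935000 + 885000 + 3495000 = 56351000
Σ wᵢ·x = 1467
Ratio = 56351000 / 1467 = 38412.406

38400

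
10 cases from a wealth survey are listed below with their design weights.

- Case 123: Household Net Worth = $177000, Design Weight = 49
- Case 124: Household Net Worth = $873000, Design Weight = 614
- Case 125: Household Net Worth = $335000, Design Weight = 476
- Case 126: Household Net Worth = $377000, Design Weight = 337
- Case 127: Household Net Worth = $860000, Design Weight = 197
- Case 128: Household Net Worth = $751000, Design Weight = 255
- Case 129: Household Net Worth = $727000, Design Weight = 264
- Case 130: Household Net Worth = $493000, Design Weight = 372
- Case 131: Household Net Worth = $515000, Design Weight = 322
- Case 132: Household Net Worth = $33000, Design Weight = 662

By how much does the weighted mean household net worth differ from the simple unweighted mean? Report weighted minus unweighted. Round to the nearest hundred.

Unweighted sum = 5141000
Unweighted mean = 5141000 / 10 = 514100
Weighted sum = 177000×49 + 873000×614 + 335000×476 + 377000×337 + 860000×197 + 751000×255 + 727000×264 + 493000×372 + 515000×322 + 33000×662
  = 8673000 + 536022000 + 159460000 + 127049000 + 169420000 + 191505000 + 191928000 + 183396000 + 165830000 + 21846000 = 1755129000
Sum of weights = 3548
Weighted mean = 1755129000 / 3548 = 494681.23
Difference (weighted minus unweighted) = -19418.771

-19400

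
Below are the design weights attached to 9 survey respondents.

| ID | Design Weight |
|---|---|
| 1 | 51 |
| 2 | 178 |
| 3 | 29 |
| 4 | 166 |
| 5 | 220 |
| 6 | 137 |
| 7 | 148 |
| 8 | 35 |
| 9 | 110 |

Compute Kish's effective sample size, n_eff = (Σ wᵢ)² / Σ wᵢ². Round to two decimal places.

6.99

Σ wᵢ = 51 + 178 + 29 + 166 + 220 + 137 + 148 + 35 + 110 = 1074
Σ wᵢ² = 2601 + 31684 + 841 + 27556 + 48400 + 18769 + 21904 + 1225 + 12100 = 165080
n_eff = 1074² / 165080 = 1153476 / 165080 = 6.9873758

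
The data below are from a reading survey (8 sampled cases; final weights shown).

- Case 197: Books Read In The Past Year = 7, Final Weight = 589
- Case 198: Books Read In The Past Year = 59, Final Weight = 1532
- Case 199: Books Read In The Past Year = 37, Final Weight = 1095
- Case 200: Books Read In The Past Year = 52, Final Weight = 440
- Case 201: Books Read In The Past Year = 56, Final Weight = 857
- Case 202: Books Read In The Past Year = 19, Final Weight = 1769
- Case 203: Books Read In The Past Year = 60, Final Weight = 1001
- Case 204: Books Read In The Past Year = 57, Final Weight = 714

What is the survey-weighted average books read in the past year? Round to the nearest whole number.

Weighted sum = 7×589 + 59×1532 + 37×1095 + 52×440 + 56×857 + 19×1769 + 60×1001 + 57×714
  = 4123 + 90388 + 40515 + 22880 + 47992 + 33611 + 60060 + 40698 = 340267
Sum of weights = 589 + 1532 + 1095 + 440 + 857 + 1769 + 1001 + 714 = 7997
Weighted mean = 340267 / 7997 = 42.549331

43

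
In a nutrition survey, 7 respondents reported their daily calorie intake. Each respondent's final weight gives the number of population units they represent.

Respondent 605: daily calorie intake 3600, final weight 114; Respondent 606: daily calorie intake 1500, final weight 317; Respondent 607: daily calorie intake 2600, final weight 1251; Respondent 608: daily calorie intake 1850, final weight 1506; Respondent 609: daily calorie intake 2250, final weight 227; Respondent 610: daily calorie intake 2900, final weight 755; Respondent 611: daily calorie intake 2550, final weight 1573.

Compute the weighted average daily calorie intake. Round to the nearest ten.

2370

Weighted sum = 3600×114 + 1500×317 + 2600×1251 + 1850×1506 + 2250×227 + 2900×755 + 2550×1573
  = 410400 + 475500 + 3252600 + 2786100 + 510750 + 2189500 + 4011150 = 13636000
Sum of weights = 114 + 317 + 1251 + 1506 + 227 + 755 + 1573 = 5743
Weighted mean = 13636000 / 5743 = 2374.3688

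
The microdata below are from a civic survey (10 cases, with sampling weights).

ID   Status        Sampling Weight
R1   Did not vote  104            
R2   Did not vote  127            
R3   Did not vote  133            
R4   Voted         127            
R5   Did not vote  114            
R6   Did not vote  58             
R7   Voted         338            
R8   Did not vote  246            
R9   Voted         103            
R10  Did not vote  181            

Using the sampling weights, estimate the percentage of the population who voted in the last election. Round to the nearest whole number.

37

Sum of weights for 'Voted' = 127 + 338 + 103 = 568
Total weight = 104 + 127 + 133 + 127 + 114 + 58 + 338 + 246 + 103 + 181 = 1531
Weighted proportion = 568 / 1531 = 0.37099935 → 37.099935%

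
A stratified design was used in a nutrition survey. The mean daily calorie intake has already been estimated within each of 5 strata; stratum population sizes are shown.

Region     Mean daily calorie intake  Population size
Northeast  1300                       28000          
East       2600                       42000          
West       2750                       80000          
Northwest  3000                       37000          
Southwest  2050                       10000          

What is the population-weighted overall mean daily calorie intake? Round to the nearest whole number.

2523

Σ Nₕ·x̄ₕ = 1300×28000 + 2600×42000 + 2750×80000 + 3000×37000 + 2050×10000
  = 36400000 + 109200000 + 220000000 + 111000000 + 20500000 = 497100000
Σ Nₕ = 28000 + 42000 + 80000 + 37000 + 10000 = 197000
Overall mean = 497100000 / 197000 = 2523.3503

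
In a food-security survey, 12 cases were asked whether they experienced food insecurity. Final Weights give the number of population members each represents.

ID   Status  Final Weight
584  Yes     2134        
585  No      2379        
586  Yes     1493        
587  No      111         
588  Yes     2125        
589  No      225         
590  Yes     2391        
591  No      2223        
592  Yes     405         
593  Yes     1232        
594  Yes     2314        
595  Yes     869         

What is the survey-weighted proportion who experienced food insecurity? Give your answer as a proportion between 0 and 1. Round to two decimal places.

0.72

Sum of weights for 'Yes' = 2134 + 1493 + 2125 + 2391 + 405 + 1232 + 2314 + 869 = 12963
Total weight = 2134 + 2379 + 1493 + 111 + 2125 + 225 + 2391 + 2223 + 405 + 1232 + 2314 + 869 = 17901
Weighted proportion = 12963 / 17901 = 0.72414949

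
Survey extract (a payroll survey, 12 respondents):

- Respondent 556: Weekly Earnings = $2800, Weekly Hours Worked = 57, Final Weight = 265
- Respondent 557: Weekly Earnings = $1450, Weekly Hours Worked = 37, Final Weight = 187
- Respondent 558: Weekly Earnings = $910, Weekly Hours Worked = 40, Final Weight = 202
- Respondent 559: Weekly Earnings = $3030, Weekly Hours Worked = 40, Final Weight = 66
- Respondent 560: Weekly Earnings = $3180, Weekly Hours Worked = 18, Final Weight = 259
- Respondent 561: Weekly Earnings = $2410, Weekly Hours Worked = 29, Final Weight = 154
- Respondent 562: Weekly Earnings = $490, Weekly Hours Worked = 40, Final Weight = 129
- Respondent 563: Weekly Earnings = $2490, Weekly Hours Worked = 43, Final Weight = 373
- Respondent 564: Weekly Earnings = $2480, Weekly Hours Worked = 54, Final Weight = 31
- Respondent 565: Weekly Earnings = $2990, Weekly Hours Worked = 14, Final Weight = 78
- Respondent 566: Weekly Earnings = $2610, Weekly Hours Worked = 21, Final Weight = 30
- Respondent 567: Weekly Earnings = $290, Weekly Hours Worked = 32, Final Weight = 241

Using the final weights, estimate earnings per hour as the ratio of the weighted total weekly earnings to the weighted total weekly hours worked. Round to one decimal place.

Σ wᵢ·y = 2800×265 + 1450×187 + 910×202 + 3030×66 + 3180×259 + 2410×154 + 490×129 + 2490×373 + 2480×31 + 2990×78 + 2610×30 + 290×241
  = 742000 + 271150 + 183820 + 199980 + 823620 + 371140 + 63210 + 928770 + 76880 + 233220 + 78300 + 69890 = 4041980
Σ wᵢ·x = 57×265 + 37×187 + 40×202 + 40×66 + 18×259 + 29×154 + 40×129 + 43×373 + 54×31 + 14×78 + 21×30 + 32×241
  = 15105 + 6919 + 8080 + 2640 + 4662 + 4466 + 5160 + 16039 + 1674 + 1092 + 630 + 7712 = 74179
Ratio = 4041980 / 74179 = 54.489546

54.5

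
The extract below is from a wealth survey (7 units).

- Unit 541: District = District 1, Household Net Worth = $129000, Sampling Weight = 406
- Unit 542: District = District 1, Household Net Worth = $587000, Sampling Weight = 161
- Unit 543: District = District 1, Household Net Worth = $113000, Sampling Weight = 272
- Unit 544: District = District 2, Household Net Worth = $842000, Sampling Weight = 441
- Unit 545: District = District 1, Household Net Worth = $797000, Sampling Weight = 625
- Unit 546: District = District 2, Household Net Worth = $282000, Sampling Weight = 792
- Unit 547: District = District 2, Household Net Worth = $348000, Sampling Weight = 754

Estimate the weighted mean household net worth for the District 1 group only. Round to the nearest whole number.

District 1 rows: 541, 542, 543, 545
Weighted sum = 129000×406 + 587000×161 + 113000×272 + 797000×625
  = 52374000 + 94507000 + 30736000 + 498125000 = 675742000
Sum of weights = 406 + 161 + 272 + 625 = 1464
Weighted mean = 675742000 / 1464 = 461572.4

461572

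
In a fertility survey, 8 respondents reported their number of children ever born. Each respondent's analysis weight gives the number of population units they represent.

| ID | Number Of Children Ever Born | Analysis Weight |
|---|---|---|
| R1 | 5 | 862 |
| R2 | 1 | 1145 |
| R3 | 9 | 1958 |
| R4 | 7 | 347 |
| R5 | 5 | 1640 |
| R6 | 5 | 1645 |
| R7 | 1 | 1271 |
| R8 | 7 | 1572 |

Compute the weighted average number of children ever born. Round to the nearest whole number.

Weighted sum = 5×862 + 1×1145 + 9×1958 + 7×347 + 5×1640 + 5×1645 + 1×1271 + 7×1572
  = 54206
Sum of weights = 10440
Weighted mean = 54206 / 10440 = 5.1921456

5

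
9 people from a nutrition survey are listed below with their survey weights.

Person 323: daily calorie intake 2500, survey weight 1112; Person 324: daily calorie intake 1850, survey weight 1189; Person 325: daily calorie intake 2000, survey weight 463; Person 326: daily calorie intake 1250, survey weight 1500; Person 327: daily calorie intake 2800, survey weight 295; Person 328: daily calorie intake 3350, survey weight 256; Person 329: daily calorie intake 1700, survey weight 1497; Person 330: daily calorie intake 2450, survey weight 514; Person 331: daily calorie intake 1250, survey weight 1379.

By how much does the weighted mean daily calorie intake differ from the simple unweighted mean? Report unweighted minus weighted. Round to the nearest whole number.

301

Unweighted sum = 2500 + 1850 + 2000 + 1250 + 2800 + 3350 + 1700 + 2450 + 1250 = 19150
Unweighted mean = 19150 / 9 = 2127.7778
Weighted sum = 2500×1112 + 1850×1189 + 2000×463 + 1250×1500 + 2800×295 + 3350×256 + 1700×1497 + 2450×514 + 1250×1379
  = 14992200
Sum of weights = 1112 + 1189 + 463 + 1500 + 295 + 256 + 1497 + 514 + 1379 = 8205
Weighted mean = 14992200 / 8205 = 1827.2029
Difference (unweighted minus weighted) = 300.57485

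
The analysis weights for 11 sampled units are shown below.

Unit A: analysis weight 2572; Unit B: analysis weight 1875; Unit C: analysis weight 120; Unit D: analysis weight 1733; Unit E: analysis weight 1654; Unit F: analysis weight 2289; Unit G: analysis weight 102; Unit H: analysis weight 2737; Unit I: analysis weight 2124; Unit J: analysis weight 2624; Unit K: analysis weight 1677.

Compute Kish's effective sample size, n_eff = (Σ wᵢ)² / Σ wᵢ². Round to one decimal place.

Σ wᵢ = 2572 + 1875 + 120 + 1733 + 1654 + 2289 + 102 + 2737 + 2124 + 2624 + 1677 = 19507
Σ wᵢ² = 42834389
n_eff = 19507² / 42834389 = 380523049 / 42834389 = 8.8835876

8.9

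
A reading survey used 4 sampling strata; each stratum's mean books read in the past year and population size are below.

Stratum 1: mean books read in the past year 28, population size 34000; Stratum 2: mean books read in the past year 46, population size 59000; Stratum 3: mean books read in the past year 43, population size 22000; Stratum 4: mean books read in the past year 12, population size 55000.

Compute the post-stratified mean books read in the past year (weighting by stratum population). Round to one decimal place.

Σ Nₕ·x̄ₕ = 28×34000 + 46×59000 + 43×22000 + 12×55000
  = 952000 + 2714000 + 946000 + 660000 = 5272000
Σ Nₕ = 34000 + 59000 + 22000 + 55000 = 170000
Overall mean = 5272000 / 170000 = 31.011765

31.0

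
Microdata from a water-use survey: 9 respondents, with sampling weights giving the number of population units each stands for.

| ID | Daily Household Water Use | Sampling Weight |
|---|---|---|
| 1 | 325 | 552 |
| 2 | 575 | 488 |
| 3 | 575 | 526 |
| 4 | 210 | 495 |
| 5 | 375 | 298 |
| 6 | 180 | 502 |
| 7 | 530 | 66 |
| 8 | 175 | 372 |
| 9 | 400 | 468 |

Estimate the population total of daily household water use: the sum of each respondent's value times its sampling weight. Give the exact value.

Weighted total = 325×552 + 575×488 + 575×526 + 210×495 + 375×298 + 180×502 + 530×66 + 175×372 + 400×468
  = 179400 + 280600 + 302450 + 103950 + 111750 + 90360 + 34980 + 65100 + 187200 = 1355790

1355790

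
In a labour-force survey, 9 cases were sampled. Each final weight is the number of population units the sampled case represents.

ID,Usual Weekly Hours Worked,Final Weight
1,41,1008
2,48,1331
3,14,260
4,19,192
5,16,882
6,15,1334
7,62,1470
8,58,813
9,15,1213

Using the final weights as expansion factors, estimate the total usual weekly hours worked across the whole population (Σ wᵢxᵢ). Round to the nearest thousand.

Weighted total = 41×1008 + 48×1331 + 14×260 + 19×192 + 16×882 + 15×1334 + 62×1470 + 58×813 + 15×1213
  = 303115

303000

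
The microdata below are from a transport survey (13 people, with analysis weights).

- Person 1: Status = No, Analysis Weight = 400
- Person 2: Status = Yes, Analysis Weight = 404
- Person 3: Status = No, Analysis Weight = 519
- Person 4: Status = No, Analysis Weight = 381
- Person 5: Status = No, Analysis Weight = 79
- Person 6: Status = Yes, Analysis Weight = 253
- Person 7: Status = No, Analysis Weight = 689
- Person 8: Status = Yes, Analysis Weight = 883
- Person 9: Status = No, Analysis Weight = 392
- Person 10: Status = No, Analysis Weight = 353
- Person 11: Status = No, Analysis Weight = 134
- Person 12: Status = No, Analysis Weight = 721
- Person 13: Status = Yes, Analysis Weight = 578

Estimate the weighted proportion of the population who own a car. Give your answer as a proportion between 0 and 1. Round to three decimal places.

0.366

Sum of weights for 'Yes' = 404 + 253 + 883 + 578 = 2118
Total weight = 5786
Weighted proportion = 2118 / 5786 = 0.366056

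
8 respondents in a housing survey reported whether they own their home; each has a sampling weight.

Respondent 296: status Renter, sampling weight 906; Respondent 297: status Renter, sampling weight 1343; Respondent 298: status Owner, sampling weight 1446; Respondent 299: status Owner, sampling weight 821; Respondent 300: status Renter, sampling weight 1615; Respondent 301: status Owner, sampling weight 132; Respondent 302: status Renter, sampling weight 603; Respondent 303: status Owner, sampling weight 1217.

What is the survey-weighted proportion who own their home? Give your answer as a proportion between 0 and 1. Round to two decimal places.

0.45

Sum of weights for 'Owner' = 1446 + 821 + 132 + 1217 = 3616
Total weight = 906 + 1343 + 1446 + 821 + 1615 + 132 + 603 + 1217 = 8083
Weighted proportion = 3616 / 8083 = 0.44735865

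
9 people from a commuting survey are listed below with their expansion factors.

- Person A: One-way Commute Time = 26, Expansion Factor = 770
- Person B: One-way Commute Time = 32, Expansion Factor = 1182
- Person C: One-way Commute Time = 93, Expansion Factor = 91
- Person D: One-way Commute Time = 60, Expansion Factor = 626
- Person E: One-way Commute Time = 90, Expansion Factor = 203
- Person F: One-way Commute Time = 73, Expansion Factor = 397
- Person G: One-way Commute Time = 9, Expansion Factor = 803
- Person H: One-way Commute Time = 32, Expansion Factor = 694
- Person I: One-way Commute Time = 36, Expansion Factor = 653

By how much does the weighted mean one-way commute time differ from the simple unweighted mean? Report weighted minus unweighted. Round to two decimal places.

Unweighted sum = 26 + 32 + 93 + 60 + 90 + 73 + 9 + 32 + 36 = 451
Unweighted mean = 451 / 9 = 50.111111
Weighted sum = 26×770 + 32×1182 + 93×91 + 60×626 + 90×203 + 73×397 + 9×803 + 32×694 + 36×653
  = 204061
Sum of weights = 770 + 1182 + 91 + 626 + 203 + 397 + 803 + 694 + 653 = 5419
Weighted mean = 204061 / 5419 = 37.656579
Difference (weighted minus unweighted) = -12.454532

-12.45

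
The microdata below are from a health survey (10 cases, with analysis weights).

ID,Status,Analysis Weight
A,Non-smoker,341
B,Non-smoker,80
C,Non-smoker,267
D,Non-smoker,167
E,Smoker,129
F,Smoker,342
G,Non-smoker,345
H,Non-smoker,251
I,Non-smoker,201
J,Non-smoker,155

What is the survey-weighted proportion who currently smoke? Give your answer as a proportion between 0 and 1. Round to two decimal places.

Sum of weights for 'Smoker' = 129 + 342 = 471
Total weight = 341 + 80 + 267 + 167 + 129 + 342 + 345 + 251 + 201 + 155 = 2278
Weighted proportion = 471 / 2278 = 0.20676032

0.21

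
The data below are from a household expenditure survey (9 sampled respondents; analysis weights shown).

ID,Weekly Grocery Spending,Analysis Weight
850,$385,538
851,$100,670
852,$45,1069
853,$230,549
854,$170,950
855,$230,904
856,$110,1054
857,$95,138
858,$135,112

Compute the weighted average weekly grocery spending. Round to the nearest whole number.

Weighted sum = 385×538 + 100×670 + 45×1069 + 230×549 + 170×950 + 230×904 + 110×1054 + 95×138 + 135×112
  = 207130 + 67000 + 48105 + 126270 + 161500 + 207920 + 115940 + 13110 + 15120 = 962095
Sum of weights = 538 + 670 + 1069 + 549 + 950 + 904 + 1054 + 138 + 112 = 5984
Weighted mean = 962095 / 5984 = 160.77791

161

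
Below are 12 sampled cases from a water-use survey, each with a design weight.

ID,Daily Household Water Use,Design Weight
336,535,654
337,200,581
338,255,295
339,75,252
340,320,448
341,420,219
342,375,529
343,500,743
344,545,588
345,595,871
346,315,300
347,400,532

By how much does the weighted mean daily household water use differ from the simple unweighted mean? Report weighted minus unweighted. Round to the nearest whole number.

40

Unweighted sum = 535 + 200 + 255 + 75 + 320 + 420 + 375 + 500 + 545 + 595 + 315 + 400 = 4535
Unweighted mean = 4535 / 12 = 377.91667
Weighted sum = 535×654 + 200×581 + 255×295 + 75×252 + 320×448 + 420×219 + 375×529 + 500×743 + 545×588 + 595×871 + 315×300 + 400×532
  = 2511435
Sum of weights = 654 + 581 + 295 + 252 + 448 + 219 + 529 + 743 + 588 + 871 + 300 + 532 = 6012
Weighted mean = 2511435 / 6012 = 417.73703
Difference (weighted minus unweighted) = 39.820359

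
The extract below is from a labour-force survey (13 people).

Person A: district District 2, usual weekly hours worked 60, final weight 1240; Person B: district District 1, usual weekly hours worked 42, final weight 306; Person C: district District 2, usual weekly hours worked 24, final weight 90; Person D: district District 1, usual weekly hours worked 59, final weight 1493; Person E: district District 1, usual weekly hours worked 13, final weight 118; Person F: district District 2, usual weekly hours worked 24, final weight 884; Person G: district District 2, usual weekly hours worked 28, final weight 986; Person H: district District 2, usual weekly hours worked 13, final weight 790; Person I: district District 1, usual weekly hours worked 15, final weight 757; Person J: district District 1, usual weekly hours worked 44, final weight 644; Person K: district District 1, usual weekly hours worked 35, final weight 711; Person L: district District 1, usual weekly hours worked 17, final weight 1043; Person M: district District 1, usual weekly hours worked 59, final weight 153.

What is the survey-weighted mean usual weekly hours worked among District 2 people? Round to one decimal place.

District 2 rows: A, C, F, G, H
Weighted sum = 60×1240 + 24×90 + 24×884 + 28×986 + 13×790
  = 74400 + 2160 + 21216 + 27608 + 10270 = 135654
Sum of weights = 1240 + 90 + 884 + 986 + 790 = 3990
Weighted mean = 135654 / 3990 = 33.998496

34.0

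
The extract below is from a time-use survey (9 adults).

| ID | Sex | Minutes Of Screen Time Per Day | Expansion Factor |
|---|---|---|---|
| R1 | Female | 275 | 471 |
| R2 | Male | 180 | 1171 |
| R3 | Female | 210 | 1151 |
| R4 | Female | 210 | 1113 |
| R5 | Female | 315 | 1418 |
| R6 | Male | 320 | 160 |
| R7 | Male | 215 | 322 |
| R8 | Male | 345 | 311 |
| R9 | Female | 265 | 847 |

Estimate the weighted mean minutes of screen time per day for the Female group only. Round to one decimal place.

Female rows: R1, R3, R4, R5, R9
Weighted sum = 275×471 + 210×1151 + 210×1113 + 315×1418 + 265×847
  = 129525 + 241710 + 233730 + 446670 + 224455 = 1276090
Sum of weights = 5000
Weighted mean = 1276090 / 5000 = 255.218

255.2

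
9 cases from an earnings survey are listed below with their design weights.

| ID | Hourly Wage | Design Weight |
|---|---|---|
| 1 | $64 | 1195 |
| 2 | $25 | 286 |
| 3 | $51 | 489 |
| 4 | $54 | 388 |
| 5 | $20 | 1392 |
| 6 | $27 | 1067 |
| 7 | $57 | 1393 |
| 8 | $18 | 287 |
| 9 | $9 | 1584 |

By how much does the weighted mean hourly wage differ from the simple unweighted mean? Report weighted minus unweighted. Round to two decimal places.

Unweighted sum = 64 + 25 + 51 + 54 + 20 + 27 + 57 + 18 + 9 = 325
Unweighted mean = 325 / 9 = 36.111111
Weighted sum = 284993
Sum of weights = 1195 + 286 + 489 + 388 + 1392 + 1067 + 1393 + 287 + 1584 = 8081
Weighted mean = 284993 / 8081 = 35.267046
Difference (weighted minus unweighted) = -0.84406495

-0.84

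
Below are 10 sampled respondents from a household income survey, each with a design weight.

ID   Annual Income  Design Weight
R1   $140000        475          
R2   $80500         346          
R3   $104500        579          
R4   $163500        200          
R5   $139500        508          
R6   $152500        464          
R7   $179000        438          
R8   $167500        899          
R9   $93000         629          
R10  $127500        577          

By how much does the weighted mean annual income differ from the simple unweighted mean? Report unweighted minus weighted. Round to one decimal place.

-193.0

Unweighted sum = 140000 + 80500 + 104500 + 163500 + 139500 + 152500 + 179000 + 167500 + 93000 + 127500 = 1347500
Unweighted mean = 1347500 / 10 = 134750
Weighted sum = 140000×475 + 80500×346 + 104500×579 + 163500×200 + 139500×508 + 152500×464 + 179000×438 + 167500×899 + 93000×629 + 127500×577
  = 66500000 + 27853000 + 60505500 + 32700000 + 70866000 + 70760000 + 78402000 + 150582500 + 58497000 + 73567500 = 690233500
Sum of weights = 5115
Weighted mean = 690233500 / 5115 = 134943.01
Difference (unweighted minus weighted) = -193.01075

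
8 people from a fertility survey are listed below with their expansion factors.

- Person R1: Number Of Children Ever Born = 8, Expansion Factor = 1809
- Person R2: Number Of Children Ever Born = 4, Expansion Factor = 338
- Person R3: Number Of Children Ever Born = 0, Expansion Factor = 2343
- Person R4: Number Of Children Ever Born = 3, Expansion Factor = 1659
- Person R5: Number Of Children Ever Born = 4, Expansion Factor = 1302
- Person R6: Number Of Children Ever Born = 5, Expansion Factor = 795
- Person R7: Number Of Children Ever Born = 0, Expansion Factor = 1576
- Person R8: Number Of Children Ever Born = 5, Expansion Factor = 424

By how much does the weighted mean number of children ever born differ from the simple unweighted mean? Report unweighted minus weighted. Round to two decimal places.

0.49

Unweighted sum = 8 + 4 + 0 + 3 + 4 + 5 + 0 + 5 = 29
Unweighted mean = 29 / 8 = 3.625
Weighted sum = 32104
Sum of weights = 10246
Weighted mean = 32104 / 10246 = 3.1333203
Difference (unweighted minus weighted) = 0.49167968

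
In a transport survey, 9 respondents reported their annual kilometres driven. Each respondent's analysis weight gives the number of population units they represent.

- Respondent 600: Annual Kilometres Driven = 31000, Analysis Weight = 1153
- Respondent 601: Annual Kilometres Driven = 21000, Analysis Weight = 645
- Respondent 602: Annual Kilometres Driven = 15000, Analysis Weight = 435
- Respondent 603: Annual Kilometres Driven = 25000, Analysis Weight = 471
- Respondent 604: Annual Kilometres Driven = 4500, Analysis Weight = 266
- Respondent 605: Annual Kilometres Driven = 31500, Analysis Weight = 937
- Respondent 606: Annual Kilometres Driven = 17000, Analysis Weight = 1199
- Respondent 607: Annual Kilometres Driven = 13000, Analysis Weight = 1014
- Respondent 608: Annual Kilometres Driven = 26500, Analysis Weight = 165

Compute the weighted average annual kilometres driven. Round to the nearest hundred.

Weighted sum = 31000×1153 + 21000×645 + 15000×435 + 25000×471 + 4500×266 + 31500×937 + 17000×1199 + 13000×1014 + 26500×165
  = 35743000 + 13545000 + 6525000 + 11775000 + 1197000 + 29515500 + 20383000 + 13182000 + 4372500 = 136238000
Sum of weights = 1153 + 645 + 435 + 471 + 266 + 937 + 1199 + 1014 + 165 = 6285
Weighted mean = 136238000 / 6285 = 21676.691

21700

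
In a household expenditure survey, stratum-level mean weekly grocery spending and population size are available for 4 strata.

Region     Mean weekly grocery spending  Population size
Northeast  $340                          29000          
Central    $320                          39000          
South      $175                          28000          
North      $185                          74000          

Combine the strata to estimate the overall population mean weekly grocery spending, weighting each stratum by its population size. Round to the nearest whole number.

241

Σ Nₕ·x̄ₕ = 40930000
Σ Nₕ = 170000
Overall mean = 40930000 / 170000 = 240.76471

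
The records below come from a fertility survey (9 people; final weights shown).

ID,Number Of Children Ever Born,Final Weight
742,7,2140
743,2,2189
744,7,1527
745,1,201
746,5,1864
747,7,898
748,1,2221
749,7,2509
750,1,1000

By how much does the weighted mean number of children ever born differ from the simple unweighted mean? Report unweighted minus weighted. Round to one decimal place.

Unweighted sum = 7 + 2 + 7 + 1 + 5 + 7 + 1 + 7 + 1 = 38
Unweighted mean = 38 / 9 = 4.2222222
Weighted sum = 66638
Sum of weights = 2140 + 2189 + 1527 + 201 + 1864 + 898 + 2221 + 2509 + 1000 = 14549
Weighted mean = 66638 / 14549 = 4.5802461
Difference (unweighted minus weighted) = -0.35802384

-0.4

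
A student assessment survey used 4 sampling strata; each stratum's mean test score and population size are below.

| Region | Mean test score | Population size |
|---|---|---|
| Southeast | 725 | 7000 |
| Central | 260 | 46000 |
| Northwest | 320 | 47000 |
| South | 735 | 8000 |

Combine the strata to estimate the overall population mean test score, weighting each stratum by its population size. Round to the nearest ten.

350

Σ Nₕ·x̄ₕ = 725×7000 + 260×46000 + 320×47000 + 735×8000
  = 5075000 + 11960000 + 15040000 + 5880000 = 37955000
Σ Nₕ = 7000 + 46000 + 47000 + 8000 = 108000
Overall mean = 37955000 / 108000 = 351.43519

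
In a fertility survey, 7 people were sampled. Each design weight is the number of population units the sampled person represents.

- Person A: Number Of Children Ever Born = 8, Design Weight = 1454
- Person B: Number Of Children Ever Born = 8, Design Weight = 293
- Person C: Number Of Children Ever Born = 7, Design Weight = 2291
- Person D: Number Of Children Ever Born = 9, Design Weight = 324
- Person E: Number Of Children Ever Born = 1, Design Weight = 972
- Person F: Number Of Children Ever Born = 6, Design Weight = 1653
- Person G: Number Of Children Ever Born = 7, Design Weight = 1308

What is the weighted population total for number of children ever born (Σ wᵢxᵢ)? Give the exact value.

52975

Weighted total = 8×1454 + 8×293 + 7×2291 + 9×324 + 1×972 + 6×1653 + 7×1308
  = 11632 + 2344 + 16037 + 2916 + 972 + 9918 + 9156 = 52975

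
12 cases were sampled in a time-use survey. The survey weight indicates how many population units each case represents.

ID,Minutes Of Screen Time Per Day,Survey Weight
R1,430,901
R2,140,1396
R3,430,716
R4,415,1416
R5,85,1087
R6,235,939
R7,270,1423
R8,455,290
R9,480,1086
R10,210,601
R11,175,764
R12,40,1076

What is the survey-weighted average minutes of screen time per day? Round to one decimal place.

267.8

Weighted sum = 430×901 + 140×1396 + 430×716 + 415×1416 + 85×1087 + 235×939 + 270×1423 + 455×290 + 480×1086 + 210×601 + 175×764 + 40×1076
  = 387430 + 195440 + 307880 + 587640 + 92395 + 220665 + 384210 + 131950 + 521280 + 126210 + 133700 + 43040 = 3131840
Sum of weights = 901 + 1396 + 716 + 1416 + 1087 + 939 + 1423 + 290 + 1086 + 601 + 764 + 1076 = 11695
Weighted mean = 3131840 / 11695 = 267.79307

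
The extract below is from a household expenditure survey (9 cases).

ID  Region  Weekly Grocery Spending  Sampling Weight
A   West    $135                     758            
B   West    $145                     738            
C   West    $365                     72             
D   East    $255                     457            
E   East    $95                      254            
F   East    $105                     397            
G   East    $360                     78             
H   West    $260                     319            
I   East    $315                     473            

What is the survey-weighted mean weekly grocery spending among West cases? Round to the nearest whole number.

West rows: A, B, C, H
Weighted sum = 135×758 + 145×738 + 365×72 + 260×319
  = 318560
Sum of weights = 1887
Weighted mean = 318560 / 1887 = 168.81823

169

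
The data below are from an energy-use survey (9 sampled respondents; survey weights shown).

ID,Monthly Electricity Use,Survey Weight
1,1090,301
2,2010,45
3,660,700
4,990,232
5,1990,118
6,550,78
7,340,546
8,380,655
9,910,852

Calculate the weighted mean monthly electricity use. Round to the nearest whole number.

Weighted sum = 2597800
Sum of weights = 301 + 45 + 700 + 232 + 118 + 78 + 546 + 655 + 852 = 3527
Weighted mean = 2597800 / 3527 = 736.54664

737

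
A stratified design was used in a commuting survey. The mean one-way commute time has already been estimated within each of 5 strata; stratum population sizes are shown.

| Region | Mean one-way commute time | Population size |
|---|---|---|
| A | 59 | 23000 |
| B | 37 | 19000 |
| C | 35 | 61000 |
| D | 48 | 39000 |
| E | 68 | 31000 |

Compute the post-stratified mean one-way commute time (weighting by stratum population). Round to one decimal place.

47.3

Σ Nₕ·x̄ₕ = 59×23000 + 37×19000 + 35×61000 + 48×39000 + 68×31000
  = 1357000 + 703000 + 2135000 + 1872000 + 2108000 = 8175000
Σ Nₕ = 173000
Overall mean = 8175000 / 173000 = 47.254335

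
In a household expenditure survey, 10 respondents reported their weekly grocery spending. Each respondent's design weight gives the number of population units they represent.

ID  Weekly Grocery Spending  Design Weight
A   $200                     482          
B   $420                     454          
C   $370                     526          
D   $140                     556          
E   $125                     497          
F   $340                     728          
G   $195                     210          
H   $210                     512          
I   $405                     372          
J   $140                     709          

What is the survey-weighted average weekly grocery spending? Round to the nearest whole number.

251

Weighted sum = 200×482 + 420×454 + 370×526 + 140×556 + 125×497 + 340×728 + 195×210 + 210×512 + 405×372 + 140×709
  = 96400 + 190680 + 194620 + 77840 + 62125 + 247520 + 40950 + 107520 + 150660 + 99260 = 1267575
Sum of weights = 482 + 454 + 526 + 556 + 497 + 728 + 210 + 512 + 372 + 709 = 5046
Weighted mean = 1267575 / 5046 = 251.20392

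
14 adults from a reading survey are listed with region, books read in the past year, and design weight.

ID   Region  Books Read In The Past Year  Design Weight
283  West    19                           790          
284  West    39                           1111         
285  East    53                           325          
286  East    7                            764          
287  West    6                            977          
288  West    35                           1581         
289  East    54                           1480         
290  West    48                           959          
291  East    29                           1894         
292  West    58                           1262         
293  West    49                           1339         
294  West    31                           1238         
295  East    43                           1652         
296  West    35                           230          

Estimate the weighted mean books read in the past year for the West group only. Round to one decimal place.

West rows: 283, 284, 287, 288, 290, 292, 293, 294, 296
Weighted sum = 19×790 + 39×1111 + 6×977 + 35×1581 + 48×959 + 58×1262 + 49×1339 + 31×1238 + 35×230
  = 15010 + 43329 + 5862 + 55335 + 46032 + 73196 + 65611 + 38378 + 8050 = 350803
Sum of weights = 790 + 1111 + 977 + 1581 + 959 + 1262 + 1339 + 1238 + 230 = 9487
Weighted mean = 350803 / 9487 = 36.977232

37.0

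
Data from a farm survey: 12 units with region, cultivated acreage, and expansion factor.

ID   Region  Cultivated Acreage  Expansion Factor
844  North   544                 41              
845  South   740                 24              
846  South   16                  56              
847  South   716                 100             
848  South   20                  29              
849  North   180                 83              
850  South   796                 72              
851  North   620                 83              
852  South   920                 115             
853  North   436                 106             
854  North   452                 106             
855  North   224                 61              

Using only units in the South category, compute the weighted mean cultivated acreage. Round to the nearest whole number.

South rows: 845, 846, 847, 848, 850, 852
Weighted sum = 253948
Sum of weights = 24 + 56 + 100 + 29 + 72 + 115 = 396
Weighted mean = 253948 / 396 = 641.28283

641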